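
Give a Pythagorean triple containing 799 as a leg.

We need the other leg and hypotenuse such that 799² + x² = c².
Take x = 960, c = 1249: 799² + 960² = 638401 + 921600 = 1560001 = 1249² ✓
Triple: (799, 960, 1249)

(799, 960, 1249)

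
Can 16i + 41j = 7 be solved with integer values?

Step 1: Compute gcd(16, 41).
gcd(16, 41) = 1

Step 2: Check divisibility.
Does 1 divide 7? 7 = 1 x 7, so yes.

By the theorem on linear Diophantine equations, 16i + 41j = 7 has integer solutions if and only if gcd(16, 41) divides 7. Since 1 | 7, solutions exist.

Yes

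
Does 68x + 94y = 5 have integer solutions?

Step 1: Compute gcd(68, 94).
gcd(68, 94) = 2

Step 2: Check divisibility.
Does 2 divide 5? 5 = 2 x 2 + 1, so no.

By the theorem on linear Diophantine equations, 68x + 94y = 5 has integer solutions if and only if gcd(68, 94) divides 5. Since 2 does not divide 5, no solutions exist.

No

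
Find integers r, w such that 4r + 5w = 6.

Step 1: Check solvability.
gcd(4, 5) = 1
Since 1 divides 6, solutions exist.

Step 2: Apply extended Euclidean algorithm to find gcd.
We find integers such that 4*x0 + 5*y0 = 1

Step 3: Scale the particular solution.
Multiply by 6/1 = 6:
r = -6, w = 6

Step 4: Verify.
4*(-6) + 5*(6) = 6 = 6 ✓

r = -6, w = 6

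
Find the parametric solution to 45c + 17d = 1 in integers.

Step 1: Compute gcd(45, 17) = 1.
Since 1 divides 1, solutions exist.

Step 2: Find a particular solution using extended Euclidean algorithm.
We get c₀ = -3, d₀ = 8.
Check: 45*-3 + 17*8 = 1 = 1 ✓

Step 3: Write the general solution.
c = -3 + (17/1)t = -3 + 17t
d = 8 - (45/1)t = 8 - 45t
for any integer t.

c = -3 + 17t, d = 8 - 45t for integer t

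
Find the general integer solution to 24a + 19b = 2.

Step 1: Compute gcd(24, 19) = 1.
Since 1 divides 2, solutions exist.

Step 2: Find a particular solution using extended Euclidean algorithm.
We get a₀ = 8, b₀ = -10.
Check: 24*8 + 19*-10 = 2 = 2 ✓

Step 3: Write the general solution.
a = 8 + (19/1)t = 8 + 19t
b = -10 - (24/1)t = -10 - 24t
for any integer t.

a = 8 + 19t, b = -10 - 24t for integer t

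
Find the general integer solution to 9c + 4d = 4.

Step 1: Compute gcd(9, 4) = 1.
Since 1 divides 4, solutions exist.

Step 2: Find a particular solution using extended Euclidean algorithm.
We get c₀ = 4, d₀ = -8.
Check: 9*4 + 4*-8 = 4 = 4 ✓

Step 3: Write the general solution.
c = 4 + (4/1)t = 4 + 4t
d = -8 - (9/1)t = -8 - 9t
for any integer t.

c = 4 + 4t, d = -8 - 9t for integer t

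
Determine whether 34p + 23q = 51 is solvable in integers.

Step 1: Compute gcd(34, 23).
gcd(34, 23) = 1

Step 2: Check divisibility.
Does 1 divide 51? 51 = 1 x 51, so yes.

By the theorem on linear Diophantine equations, 34p + 23q = 51 has integer solutions if and only if gcd(34, 23) divides 51. Since 1 | 51, solutions exist.

Yes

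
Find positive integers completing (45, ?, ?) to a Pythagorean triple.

We need the other leg and hypotenuse such that 45² + x² = c².
Take x = 200, c = 205: 45² + 200² = 2025 + 40000 = 42025 = 205² ✓
Triple: (45, 200, 205)

(45, 200, 205)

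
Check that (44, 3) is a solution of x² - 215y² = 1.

Compute x² = 44² = 1936
Compute 215y² = 215·3² = 215·9 = 1935
x² - 215y² = 1936 - 1935 = 1
Since this equals 1, (44, 3) is a solution.

Yes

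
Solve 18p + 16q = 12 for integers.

Step 1: Check solvability.
gcd(18, 16) = 2
Since 2 divides 12, solutions exist.

Step 2: Apply extended Euclidean algorithm to find gcd.
We find integers such that 18*x0 + 16*y0 = 2

Step 3: Scale the particular solution.
Multiply by 12/2 = 6:
p = 6, q = -6

Step 4: Verify.
18*(6) + 16*(-6) = 12 = 12 ✓

p = 6, q = -6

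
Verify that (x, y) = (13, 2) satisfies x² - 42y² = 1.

Compute x² = 13² = 169
Compute 42y² = 42·2² = 42·4 = 168
x² - 42y² = 169 - 168 = 1
Since this equals 1, (13, 2) is a solution.

Yes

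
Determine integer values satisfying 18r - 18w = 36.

Step 1: Check solvability.
gcd(18, 18) = 18
Since 18 divides 36, solutions exist.

Step 2: Apply extended Euclidean algorithm to find gcd.
We find integers such that 18*x0 + 18*y0 = 18

Step 3: Scale the particular solution.
Multiply by 36/18 = 2:
r = 0, w = -2

Step 4: Verify.
18*(0) - 18*(-2) = 36 = 36 ✓

r = 0, w = -2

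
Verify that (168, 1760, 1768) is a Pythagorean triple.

Compute a² + b² = 168² + 1760² = 28224 + 3097600 = 3125824
Compute c² = 1768² = 3125824
Since 3125824 = 3125824, confirmed.

Yes, it is a Pythagorean triple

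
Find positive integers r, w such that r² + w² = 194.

Search for r with 194 - r² a perfect square.
r = 5: 194 - 5² = 194 - 25 = 169 = 13² ✓
So r = 5, w = 13.

r = 5, w = 13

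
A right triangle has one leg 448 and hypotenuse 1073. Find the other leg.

a² = c² - b² = 1151329 - 200704 = 950625
a = 975

975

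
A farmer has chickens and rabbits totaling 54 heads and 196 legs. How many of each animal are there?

Let c = chickens, r = rabbits.
Heads: c + r = 54
Legs: 2c + 4r = 196
From the first equation, c = 54 - r. Substitute:
2(54 - r) + 4r = 196
108 + 2r = 196
r = (196 - 108)/2 = 44
c = 54 - 44 = 10

Chickens: 10, Rabbits: 44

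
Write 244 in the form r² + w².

We need to find integers r, w > 0 such that r² + w² = 244.
Trying r = 10: w² = 244 - 10² = 244 - 100 = 144
w = 12
Check: 10² + 12² = 100 + 144 = 244 ✓

244 = 10² + 12²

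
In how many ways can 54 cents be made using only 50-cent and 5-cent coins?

We need non-negative integers (x, y) with 50x + 5y = 54.
For each x from 0 to 1, check if (54 - 50x) is a non-negative multiple of 5.
Solutions (x, y): none
Count: 0

0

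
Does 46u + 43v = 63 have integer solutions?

Step 1: Compute gcd(46, 43).
gcd(46, 43) = 1

Step 2: Check divisibility.
Does 1 divide 63? 63 = 1 x 63, so yes.

By the theorem on linear Diophantine equations, 46u + 43v = 63 has integer solutions if and only if gcd(46, 43) divides 63. Since 1 | 63, solutions exist.

Yes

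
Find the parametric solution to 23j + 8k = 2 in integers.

Step 1: Compute gcd(23, 8) = 1.
Since 1 divides 2, solutions exist.

Step 2: Find a particular solution using extended Euclidean algorithm.
We get j₀ = -2, k₀ = 6.
Check: 23*-2 + 8*6 = 2 = 2 ✓

Step 3: Write the general solution.
j = -2 + (8/1)t = -2 + 8t
k = 6 - (23/1)t = 6 - 23t
for any integer t.

j = -2 + 8t, k = 6 - 23t for integer t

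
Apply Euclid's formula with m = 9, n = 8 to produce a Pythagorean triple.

a = m² - n² = 9² - 8² = 81 - 64 = 17
b = 2mn = 2·9·8 = 144
c = m² + n² = 81 + 64 = 145
Verify: 17² + 144² = 289 + 20736 = 21025 = 145² ✓

(17, 144, 145)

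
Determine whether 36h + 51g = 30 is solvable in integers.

Step 1: Compute gcd(36, 51).
gcd(36, 51) = 3

Step 2: Check divisibility.
Does 3 divide 30? 30 = 3 x 10, so yes.

By the theorem on linear Diophantine equations, 36h + 51g = 30 has integer solutions if and only if gcd(36, 51) divides 30. Since 3 | 30, solutions exist.

Yes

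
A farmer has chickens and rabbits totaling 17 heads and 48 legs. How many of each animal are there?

Let c = chickens, r = rabbits.
Heads: c + r = 17
Legs: 2c + 4r = 48
From the first equation, c = 17 - r. Substitute:
2(17 - r) + 4r = 48
34 + 2r = 48
r = (48 - 34)/2 = 7
c = 17 - 7 = 10

Chickens: 10, Rabbits: 7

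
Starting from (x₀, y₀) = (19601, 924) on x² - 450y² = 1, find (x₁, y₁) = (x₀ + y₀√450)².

Solutions to x² - Dy² = 1 are generated by powers of (x₀ + y₀√D).
The next solution satisfies x₁ + y₁√450 = (x₀ + y₀√450)², giving:
x₁ = x₀² + 450y₀² = 19601² + 450·924² = 384199201 + 384199200 = 768398401
y₁ = 2x₀y₀ = 2·19601·924 = 36222648

Verify: 768398401² - 450·36222648² = 590436102659356801 - 590436102659356800 = 1 ✓

x = 768398401, y = 36222648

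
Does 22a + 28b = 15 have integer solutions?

Step 1: Compute gcd(22, 28).
gcd(22, 28) = 2

Step 2: Check divisibility.
Does 2 divide 15? 15 = 2 x 7 + 1, so no.

By the theorem on linear Diophantine equations, 22a + 28b = 15 has integer solutions if and only if gcd(22, 28) divides 15. Since 2 does not divide 15, no solutions exist.

No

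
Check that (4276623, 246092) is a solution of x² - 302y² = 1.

Compute x² = 4276623² = 18289504284129
Compute 302y² = 302·246092² = 302·60561272464 = 18289504284128
x² - 302y² = 18289504284129 - 18289504284128 = 1
Since this equals 1, (4276623, 246092) is a solution.

Yes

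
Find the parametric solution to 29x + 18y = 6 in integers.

Step 1: Compute gcd(29, 18) = 1.
Since 1 divides 6, solutions exist.

Step 2: Find a particular solution using extended Euclidean algorithm.
We get x₀ = 30, y₀ = -48.
Check: 29*30 + 18*-48 = 6 = 6 ✓

Step 3: Write the general solution.
x = 30 + (18/1)t = 30 + 18t
y = -48 - (29/1)t = -48 - 29t
for any integer t.

x = 30 + 18t, y = -48 - 29t for integer t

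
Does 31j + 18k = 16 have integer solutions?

Step 1: Compute gcd(31, 18).
gcd(31, 18) = 1

Step 2: Check divisibility.
Does 1 divide 16? 16 = 1 x 16, so yes.

By the theorem on linear Diophantine equations, 31j + 18k = 16 has integer solutions if and only if gcd(31, 18) divides 16. Since 1 | 16, solutions exist.

Yes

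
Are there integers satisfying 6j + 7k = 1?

Step 1: Compute gcd(6, 7).
gcd(6, 7) = 1

Step 2: Check divisibility.
Does 1 divide 1? 1 = 1 x 1, so yes.

By the theorem on linear Diophantine equations, 6j + 7k = 1 has integer solutions if and only if gcd(6, 7) divides 1. Since 1 | 1, solutions exist.

Yes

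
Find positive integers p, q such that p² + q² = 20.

Search for p with 20 - p² a perfect square.
p = 2: 20 - 2² = 20 - 4 = 16 = 4² ✓
So p = 2, q = 4.

p = 2, q = 4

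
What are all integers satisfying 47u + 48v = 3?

Step 1: Compute gcd(47, 48) = 1.
Since 1 divides 3, solutions exist.

Step 2: Find a particular solution using extended Euclidean algorithm.
We get u₀ = -3, v₀ = 3.
Check: 47*-3 + 48*3 = 3 = 3 ✓

Step 3: Write the general solution.
u = -3 + (48/1)t = -3 + 48t
v = 3 - (47/1)t = 3 - 47t
for any integer t.

u = -3 + 48t, v = 3 - 47t for integer t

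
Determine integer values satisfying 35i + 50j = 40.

Step 1: Check solvability.
gcd(35, 50) = 5
Since 5 divides 40, solutions exist.

Step 2: Apply extended Euclidean algorithm to find gcd.
We find integers such that 35*x0 + 50*y0 = 5

Step 3: Scale the particular solution.
Multiply by 40/5 = 8:
i = 24, j = -16

Step 4: Verify.
35*(24) + 50*(-16) = 40 = 40 ✓

i = 24, j = -16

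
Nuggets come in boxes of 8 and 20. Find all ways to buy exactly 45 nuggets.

We need non-negative integers (x, y) with 8x + 20y = 45.
For each x in 0..5, check if 45 - 8x is a non-negative multiple of 20.
No x yields an integer y ≥ 0.

No solution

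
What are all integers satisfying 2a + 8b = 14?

Step 1: Compute gcd(2, 8) = 2.
Since 2 divides 14, solutions exist.

Step 2: Find a particular solution using extended Euclidean algorithm.
We get a₀ = 7, b₀ = 0.
Check: 2*7 + 8*0 = 14 = 14 ✓

Step 3: Write the general solution.
a = 7 + (8/2)t = 7 + 4t
b = 0 - (2/2)t = 0 - 1t
for any integer t.

a = 7 + 4t, b = 0 - 1t for integer t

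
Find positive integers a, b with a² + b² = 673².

We need a² + b² = 673² = 452929.
Trying: 385² + 552² = 148225 + 304704 = 452929 ✓

(385, 552, 673)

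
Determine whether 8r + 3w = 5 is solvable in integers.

Step 1: Compute gcd(8, 3).
gcd(8, 3) = 1

Step 2: Check divisibility.
Does 1 divide 5? 5 = 1 x 5, so yes.

By the theorem on linear Diophantine equations, 8r + 3w = 5 has integer solutions if and only if gcd(8, 3) divides 5. Since 1 | 5, solutions exist.

Yes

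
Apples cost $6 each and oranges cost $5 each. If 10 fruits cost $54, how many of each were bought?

Let a = apples, o = oranges.
a + o = 10
6a + 5o = 54
Substitute o = 10 - a:
6a + 5(10 - a) = 54
(6 - 5)a = 54 - 50
1a = 4
a = 4, o = 10 - 4 = 6

Apples: 4, Oranges: 6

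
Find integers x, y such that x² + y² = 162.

We need to find integers x, y > 0 such that x² + y² = 162.
Trying x = 9: y² = 162 - 9² = 162 - 81 = 81
y = 9
Check: 9² + 9² = 81 + 81 = 162 ✓

162 = 9² + 9²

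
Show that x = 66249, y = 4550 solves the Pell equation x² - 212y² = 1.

Compute x² = 66249² = 4388930001
Compute 212y² = 212·4550² = 212·20702500 = 4388930000
x² - 212y² = 4388930001 - 4388930000 = 1
Since this equals 1, (66249, 4550) is a solution.

Yes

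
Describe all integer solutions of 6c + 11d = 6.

Step 1: Compute gcd(6, 11) = 1.
Since 1 divides 6, solutions exist.

Step 2: Find a particular solution using extended Euclidean algorithm.
We get c₀ = 12, d₀ = -6.
Check: 6*12 + 11*-6 = 6 = 6 ✓

Step 3: Write the general solution.
c = 12 + (11/1)t = 12 + 11t
d = -6 - (6/1)t = -6 - 6t
for any integer t.

c = 12 + 11t, d = -6 - 6t for integer t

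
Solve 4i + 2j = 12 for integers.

Step 1: Check solvability.
gcd(4, 2) = 2
Since 2 divides 12, solutions exist.

Step 2: Apply extended Euclidean algorithm to find gcd.
We find integers such that 4*x0 + 2*y0 = 2

Step 3: Scale the particular solution.
Multiply by 12/2 = 6:
i = 0, j = 6

Step 4: Verify.
4*(0) + 2*(6) = 12 = 12 ✓

i = 0, j = 6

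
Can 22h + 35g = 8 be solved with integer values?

Step 1: Compute gcd(22, 35).
gcd(22, 35) = 1

Step 2: Check divisibility.
Does 1 divide 8? 8 = 1 x 8, so yes.

By the theorem on linear Diophantine equations, 22h + 35g = 8 has integer solutions if and only if gcd(22, 35) divides 8. Since 1 | 8, solutions exist.

Yes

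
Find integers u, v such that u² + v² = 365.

We need to find integers u, v > 0 such that u² + v² = 365.
Trying u = 2: v² = 365 - 2² = 365 - 4 = 361
v = 19
Check: 2² + 19² = 4 + 361 = 365 ✓

365 = 2² + 19²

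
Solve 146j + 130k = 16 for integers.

Step 1: Check solvability.
gcd(146, 130) = 2
Since 2 divides 16, solutions exist.

Step 2: Apply extended Euclidean algorithm to find gcd.
We find integers such that 146*x0 + 130*y0 = 2

Step 3: Scale the particular solution.
Multiply by 16/2 = 8:
j = -64, k = 72

Step 4: Verify.
146*(-64) + 130*(72) = 16 = 16 ✓

j = -64, k = 72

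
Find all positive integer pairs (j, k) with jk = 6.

The positive divisors of 6 are: 1, 2, 3, 6.
Each divisor d gives the pair (d, 6/d):
(1, 6), (2, 3), (3, 2), (6, 1)

(1, 6), (2, 3), (3, 2), (6, 1)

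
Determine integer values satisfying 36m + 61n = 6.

Step 1: Check solvability.
gcd(36, 61) = 1
Since 1 divides 6, solutions exist.

Step 2: Apply extended Euclidean algorithm to find gcd.
We find integers such that 36*x0 + 61*y0 = 1

Step 3: Scale the particular solution.
Multiply by 6/1 = 6:
m = -132, n = 78

Step 4: Verify.
36*(-132) + 61*(78) = 6 = 6 ✓

m = -132, n = 78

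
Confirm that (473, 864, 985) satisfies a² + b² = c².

Compute a² + b² = 473² + 864² = 223729 + 746496 = 970225
Compute c² = 985² = 970225
Since 970225 = 970225, confirmed.

Yes, it is a Pythagorean triple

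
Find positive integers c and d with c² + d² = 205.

We need to find integers c, d > 0 such that c² + d² = 205.
Trying c = 3: d² = 205 - 3² = 205 - 9 = 196
d = 14
Check: 3² + 14² = 9 + 196 = 205 ✓

205 = 3² + 14²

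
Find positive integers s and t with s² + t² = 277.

We need to find integers s, t > 0 such that s² + t² = 277.
Trying s = 9: t² = 277 - 9² = 277 - 81 = 196
t = 14
Check: 9² + 14² = 81 + 196 = 277 ✓

277 = 9² + 14²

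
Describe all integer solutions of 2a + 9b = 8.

Step 1: Compute gcd(2, 9) = 1.
Since 1 divides 8, solutions exist.

Step 2: Find a particular solution using extended Euclidean algorithm.
We get a₀ = -32, b₀ = 8.
Check: 2*-32 + 9*8 = 8 = 8 ✓

Step 3: Write the general solution.
a = -32 + (9/1)t = -32 + 9t
b = 8 - (2/1)t = 8 - 2t
for any integer t.

a = -32 + 9t, b = 8 - 2t for integer t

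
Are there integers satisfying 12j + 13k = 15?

Step 1: Compute gcd(12, 13).
gcd(12, 13) = 1

Step 2: Check divisibility.
Does 1 divide 15? 15 = 1 x 15, so yes.

By the theorem on linear Diophantine equations, 12j + 13k = 15 has integer solutions if and only if gcd(12, 13) divides 15. Since 1 | 15, solutions exist.

Yes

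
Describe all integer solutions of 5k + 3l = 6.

Step 1: Compute gcd(5, 3) = 1.
Since 1 divides 6, solutions exist.

Step 2: Find a particular solution using extended Euclidean algorithm.
We get k₀ = -6, l₀ = 12.
Check: 5*-6 + 3*12 = 6 = 6 ✓

Step 3: Write the general solution.
k = -6 + (3/1)t = -6 + 3t
l = 12 - (5/1)t = 12 - 5t
for any integer t.

k = -6 + 3t, l = 12 - 5t for integer t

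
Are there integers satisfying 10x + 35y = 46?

Step 1: Compute gcd(10, 35).
gcd(10, 35) = 5

Step 2: Check divisibility.
Does 5 divide 46? 46 = 5 x 9 + 1, so no.

By the theorem on linear Diophantine equations, 10x + 35y = 46 has integer solutions if and only if gcd(10, 35) divides 46. Since 5 does not divide 46, no solutions exist.

No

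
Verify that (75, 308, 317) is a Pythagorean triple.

Compute a² + b² = 75² + 308² = 5625 + 94864 = 100489
Compute c² = 317² = 100489
Since 100489 = 100489, confirmed.

Yes, it is a Pythagorean triple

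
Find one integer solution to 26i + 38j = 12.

Step 1: Check solvability.
gcd(26, 38) = 2
Since 2 divides 12, solutions exist.

Step 2: Apply extended Euclidean algorithm to find gcd.
We find integers such that 26*x0 + 38*y0 = 2

Step 3: Scale the particular solution.
Multiply by 12/2 = 6:
i = 18, j = -12

Step 4: Verify.
26*(18) + 38*(-12) = 12 = 12 ✓

i = 18, j = -12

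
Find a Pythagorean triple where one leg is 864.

We need the other leg and hypotenuse such that 864² + x² = c².
Take x = 473, c = 985: 864² + 473² = 746496 + 223729 = 970225 = 985² ✓
Triple: (473, 864, 985)

(473, 864, 985)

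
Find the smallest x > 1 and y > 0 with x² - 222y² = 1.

We seek the smallest positive integers (x, y) with x² - 222y² = 1, i.e., x² = 222y² + 1.
Try successive y values:
y = 1: x² = 222·1² + 1 = 223, not a perfect square
y = 2: x² = 222·2² + 1 = 889, not a perfect square
y = 3: x² = 222·3² + 1 = 1999, not a perfect square
... continuing the search (or via continued fractions) ...
y = 10: x² = 222·10² + 1 = 22201, x = 149 ✓

Verify: 149² - 222·10² = 22201 - 22200 = 1 ✓

x = 149, y = 10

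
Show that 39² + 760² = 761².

Compute a² + b²:
39² + 760² = 1521 + 577600 = 579121
Compute c²:
761² = 579121
Since 579121 = 579121, it is a Pythagorean triple.

Yes, it is a Pythagorean triple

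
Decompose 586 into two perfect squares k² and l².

We need to find integers k, l > 0 such that k² + l² = 586.
Trying k = 15: l² = 586 - 15² = 586 - 225 = 361
l = 19
Check: 15² + 19² = 225 + 361 = 586 ✓

586 = 15² + 19²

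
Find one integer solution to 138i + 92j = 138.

Step 1: Check solvability.
gcd(138, 92) = 46
Since 46 divides 138, solutions exist.

Step 2: Apply extended Euclidean algorithm to find gcd.
We find integers such that 138*x0 + 92*y0 = 46

Step 3: Scale the particular solution.
Multiply by 138/46 = 3:
i = 3, j = -3

Step 4: Verify.
138*(3) + 92*(-3) = 138 = 138 ✓

i = 3, j = -3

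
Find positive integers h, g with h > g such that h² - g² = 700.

Factor: h² - g² = (h+g)(h-g) = 700.
We need two factors of 700 with the same parity.
Use h+g = 350 and h-g = 2 (product 350·2 = 700).
Adding: 2h = 352, so h = 176.
Subtracting: 2g = 348, so g = 174.
Check: 176² - 174² = 30976 - 30276 = 700 ✓

h = 176, g = 174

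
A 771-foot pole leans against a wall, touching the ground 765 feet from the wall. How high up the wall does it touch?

The ladder, wall, and ground form a right triangle with hypotenuse 771 and one leg 765.
By the Pythagorean theorem: h² = 771² - 765² = 594441 - 585225 = 9216
h = √9216 = 96 feet

96 feet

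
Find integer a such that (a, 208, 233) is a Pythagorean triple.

a² = c² - b² = 233² - 208² = 54289 - 43264 = 11025
a = sqrt(11025) = 105

105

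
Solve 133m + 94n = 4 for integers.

Step 1: Check solvability.
gcd(133, 94) = 1
Since 1 divides 4, solutions exist.

Step 2: Apply extended Euclidean algorithm to find gcd.
We find integers such that 133*x0 + 94*y0 = 1

Step 3: Scale the particular solution.
Multiply by 4/1 = 4:
m = 164, n = -232

Step 4: Verify.
133*(164) + 94*(-232) = 4 = 4 ✓

m = 164, n = -232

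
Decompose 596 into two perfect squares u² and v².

We need to find integers u, v > 0 such that u² + v² = 596.
Trying u = 14: v² = 596 - 14² = 596 - 196 = 400
v = 20
Check: 14² + 20² = 196 + 400 = 596 ✓

596 = 14² + 20²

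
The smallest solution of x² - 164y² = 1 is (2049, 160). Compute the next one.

Solutions to x² - Dy² = 1 are generated by powers of (x₀ + y₀√D).
The next solution satisfies x₁ + y₁√164 = (x₀ + y₀√164)², giving:
x₁ = x₀² + 164y₀² = 2049² + 164·160² = 4198401 + 4198400 = 8396801
y₁ = 2x₀y₀ = 2·2049·160 = 655680

Verify: 8396801² - 164·655680² = 70506267033601 - 70506267033600 = 1 ✓

x = 8396801, y = 655680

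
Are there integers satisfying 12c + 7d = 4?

Step 1: Compute gcd(12, 7).
gcd(12, 7) = 1

Step 2: Check divisibility.
Does 1 divide 4? 4 = 1 x 4, so yes.

By the theorem on linear Diophantine equations, 12c + 7d = 4 has integer solutions if and only if gcd(12, 7) divides 4. Since 1 | 4, solutions exist.

Yes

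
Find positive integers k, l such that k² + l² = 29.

Search for k with 29 - k² a perfect square.
k = 2: 29 - 2² = 29 - 4 = 25 = 5² ✓
So k = 2, l = 5.

k = 2, l = 5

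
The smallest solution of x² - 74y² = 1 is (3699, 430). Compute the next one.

Solutions to x² - Dy² = 1 are generated by powers of (x₀ + y₀√D).
The next solution satisfies x₁ + y₁√74 = (x₀ + y₀√74)², giving:
x₁ = x₀² + 74y₀² = 3699² + 74·430² = 13682601 + 13682600 = 27365201
y₁ = 2x₀y₀ = 2·3699·430 = 3181140

Verify: 27365201² - 74·3181140² = 748854225770401 - 748854225770400 = 1 ✓

x = 27365201, y = 3181140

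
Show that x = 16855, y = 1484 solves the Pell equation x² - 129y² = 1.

Compute x² = 16855² = 284091025
Compute 129y² = 129·1484² = 129·2202256 = 284091024
x² - 129y² = 284091025 - 284091024 = 1
Since this equals 1, (16855, 1484) is a solution.

Yes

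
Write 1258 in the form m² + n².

We need to find integers m, n > 0 such that m² + n² = 1258.
Trying m = 13: n² = 1258 - 13² = 1258 - 169 = 1089
n = 33
Check: 13² + 33² = 169 + 1089 = 1258 ✓

1258 = 13² + 33²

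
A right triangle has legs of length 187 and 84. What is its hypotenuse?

c² = a² + b² = 187² + 84² = 34969 + 7056 = 42025
c = 205

205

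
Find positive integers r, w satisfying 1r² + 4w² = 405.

Try small values of r and check whether (405 - 1r²)/4 is a perfect square.
r = 9: 1·9² = 81, so 4w² = 405 - 81 = 324, giving w² = 81, w = 9.
Check: 1·9² + 4·9² = 81 + 324 = 405 ✓

r = 9, w = 9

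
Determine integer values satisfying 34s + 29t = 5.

Step 1: Check solvability.
gcd(34, 29) = 1
Since 1 divides 5, solutions exist.

Step 2: Apply extended Euclidean algorithm to find gcd.
We find integers such that 34*x0 + 29*y0 = 1

Step 3: Scale the particular solution.
Multiply by 5/1 = 5:
s = 30, t = -35

Step 4: Verify.
34*(30) + 29*(-35) = 5 = 5 ✓

s = 30, t = -35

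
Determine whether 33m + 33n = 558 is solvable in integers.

Step 1: Compute gcd(33, 33).
gcd(33, 33) = 33

Step 2: Check divisibility.
Does 33 divide 558? 558 = 33 x 16 + 30, so no.

By the theorem on linear Diophantine equations, 33m + 33n = 558 has integer solutions if and only if gcd(33, 33) divides 558. Since 33 does not divide 558, no solutions exist.

No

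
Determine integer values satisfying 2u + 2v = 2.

Step 1: Check solvability.
gcd(2, 2) = 2
Since 2 divides 2, solutions exist.

Step 2: Apply extended Euclidean algorithm to find gcd.
We find integers such that 2*x0 + 2*y0 = 2

Step 3: Scale the particular solution.
Multiply by 2/2 = 1:
u = 0, v = 1

Step 4: Verify.
2*(0) + 2*(1) = 2 = 2 ✓

u = 0, v = 1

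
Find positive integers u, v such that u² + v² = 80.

Search for u with 80 - u² a perfect square.
u = 4: 80 - 4² = 80 - 16 = 64 = 8² ✓
So u = 4, v = 8.

u = 4, v = 8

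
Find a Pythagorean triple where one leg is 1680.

We need the other leg and hypotenuse such that 1680² + x² = c².
Take x = 1885, c = 2525: 1680² + 1885² = 2822400 + 3553225 = 6375625 = 2525² ✓
Triple: (1885, 1680, 2525)

(1885, 1680, 2525)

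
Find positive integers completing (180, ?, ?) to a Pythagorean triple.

We need the other leg and hypotenuse such that 180² + x² = c².
Take x = 299, c = 349: 180² + 299² = 32400 + 89401 = 121801 = 349² ✓
Triple: (299, 180, 349)

(299, 180, 349)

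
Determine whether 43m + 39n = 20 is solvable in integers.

Step 1: Compute gcd(43, 39).
gcd(43, 39) = 1

Step 2: Check divisibility.
Does 1 divide 20? 20 = 1 x 20, so yes.

By the theorem on linear Diophantine equations, 43m + 39n = 20 has integer solutions if and only if gcd(43, 39) divides 20. Since 1 | 20, solutions exist.

Yes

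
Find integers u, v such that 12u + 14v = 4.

Step 1: Check solvability.
gcd(12, 14) = 2
Since 2 divides 4, solutions exist.

Step 2: Apply extended Euclidean algorithm to find gcd.
We find integers such that 12*x0 + 14*y0 = 2

Step 3: Scale the particular solution.
Multiply by 4/2 = 2:
u = -2, v = 2

Step 4: Verify.
12*(-2) + 14*(2) = 4 = 4 ✓

u = -2, v = 2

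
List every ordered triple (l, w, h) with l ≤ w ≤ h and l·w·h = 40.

Iterate l from 1 to ⌊40^(1/3)⌋. For each l dividing 40, iterate w ≥ l with w dividing 40/l, and set h = 40/(l·w).
Triples found (6): (1×1×40), (1×2×20), (1×4×10), (1×5×8), (2×2×10), (2×4×5)

(1×1×40), (1×2×20), (1×4×10), (1×5×8), (2×2×10), (2×4×5)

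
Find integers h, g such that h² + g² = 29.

We need to find integers h, g > 0 such that h² + g² = 29.
Trying h = 2: g² = 29 - 2² = 29 - 4 = 25
g = 5
Check: 2² + 5² = 4 + 25 = 29 ✓

29 = 2² + 5²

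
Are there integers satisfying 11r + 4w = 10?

Step 1: Compute gcd(11, 4).
gcd(11, 4) = 1

Step 2: Check divisibility.
Does 1 divide 10? 10 = 1 x 10, so yes.

By the theorem on linear Diophantine equations, 11r + 4w = 10 has integer solutions if and only if gcd(11, 4) divides 10. Since 1 | 10, solutions exist.

Yes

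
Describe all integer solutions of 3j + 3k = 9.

Step 1: Compute gcd(3, 3) = 3.
Since 3 divides 9, solutions exist.

Step 2: Find a particular solution using extended Euclidean algorithm.
We get j₀ = 0, k₀ = 3.
Check: 3*0 + 3*3 = 9 = 9 ✓

Step 3: Write the general solution.
j = 0 + (3/3)t = 0 + 1t
k = 3 - (3/3)t = 3 - 1t
for any integer t.

j = 0 + 1t, k = 3 - 1t for integer t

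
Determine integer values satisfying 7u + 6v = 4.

Step 1: Check solvability.
gcd(7, 6) = 1
Since 1 divides 4, solutions exist.

Step 2: Apply extended Euclidean algorithm to find gcd.
We find integers such that 7*x0 + 6*y0 = 1

Step 3: Scale the particular solution.
Multiply by 4/1 = 4:
u = 4, v = -4

Step 4: Verify.
7*(4) + 6*(-4) = 4 = 4 ✓

u = 4, v = -4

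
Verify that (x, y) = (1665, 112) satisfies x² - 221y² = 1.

Compute x² = 1665² = 2772225
Compute 221y² = 221·112² = 221·12544 = 2772224
x² - 221y² = 2772225 - 2772224 = 1
Since this equals 1, (1665, 112) is a solution.

Yes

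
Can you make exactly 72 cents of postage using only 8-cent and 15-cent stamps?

We need non-negative x, y with 8x + 15y = 72.
gcd(8, 15) = 1 divides 72, so integer solutions exist.
Search for a non-negative one: x = 9 gives 15y = 72 - 72 = 0, so y = 0.
Check: 8·9 + 15·0 = 72 ✓

Yes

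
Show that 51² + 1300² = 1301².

Compute a² + b² = 51² + 1300² = 2601 + 1690000 = 1692601
Compute c² = 1301² = 1692601
Since 1692601 = 1692601, confirmed.

Yes, it is a Pythagorean triple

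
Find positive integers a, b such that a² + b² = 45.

Search for a with 45 - a² a perfect square.
a = 3: 45 - 3² = 45 - 9 = 36 = 6² ✓
So a = 3, b = 6.

a = 3, b = 6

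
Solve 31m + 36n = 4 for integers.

Step 1: Check solvability.
gcd(31, 36) = 1
Since 1 divides 4, solutions exist.

Step 2: Apply extended Euclidean algorithm to find gcd.
We find integers such that 31*x0 + 36*y0 = 1

Step 3: Scale the particular solution.
Multiply by 4/1 = 4:
m = 28, n = -24

Step 4: Verify.
31*(28) + 36*(-24) = 4 = 4 ✓

m = 28, n = -24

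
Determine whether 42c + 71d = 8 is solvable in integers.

Step 1: Compute gcd(42, 71).
gcd(42, 71) = 1

Step 2: Check divisibility.
Does 1 divide 8? 8 = 1 x 8, so yes.

By the theorem on linear Diophantine equations, 42c + 71d = 8 has integer solutions if and only if gcd(42, 71) divides 8. Since 1 | 8, solutions exist.

Yes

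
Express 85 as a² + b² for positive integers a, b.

We need to find integers a, b > 0 such that a² + b² = 85.
Trying a = 2: b² = 85 - 2² = 85 - 4 = 81
b = 9
Check: 2² + 9² = 4 + 81 = 85 ✓

85 = 2² + 9²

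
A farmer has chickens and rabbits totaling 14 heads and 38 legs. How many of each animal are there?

Let c = chickens, r = rabbits.
Heads: c + r = 14
Legs: 2c + 4r = 38
From the first equation, c = 14 - r. Substitute:
2(14 - r) + 4r = 38
28 + 2r = 38
r = (38 - 28)/2 = 5
c = 14 - 5 = 9

Chickens: 9, Rabbits: 5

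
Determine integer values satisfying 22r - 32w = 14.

Step 1: Check solvability.
gcd(22, 32) = 2
Since 2 divides 14, solutions exist.

Step 2: Apply extended Euclidean algorithm to find gcd.
We find integers such that 22*x0 + 32*y0 = 2

Step 3: Scale the particular solution.
Multiply by 14/2 = 7:
r = 21, w = 14

Step 4: Verify.
22*(21) - 32*(14) = 14 = 14 ✓

r = 21, w = 14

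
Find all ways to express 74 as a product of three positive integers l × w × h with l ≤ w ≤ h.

Iterate l from 1 to ⌊74^(1/3)⌋. For each l dividing 74, iterate w ≥ l with w dividing 74/l, and set h = 74/(l·w).
Triples found (2): (1×1×74), (1×2×37)

(1×1×74), (1×2×37)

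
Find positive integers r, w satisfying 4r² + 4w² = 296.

Try small values of r and check whether (296 - 4r²)/4 is a perfect square.
r = 5: 4·5² = 100, so 4w² = 296 - 100 = 196, giving w² = 49, w = 7.
Check: 4·5² + 4·7² = 100 + 196 = 296 ✓

r = 5, w = 7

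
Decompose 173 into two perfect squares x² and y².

We need to find integers x, y > 0 such that x² + y² = 173.
Trying x = 2: y² = 173 - 2² = 173 - 4 = 169
y = 13
Check: 2² + 13² = 4 + 169 = 173 ✓

173 = 2² + 13²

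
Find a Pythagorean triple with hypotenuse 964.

We need a² + b² = 964² = 929296.
Trying: 836² + 480² = 698896 + 230400 = 929296 ✓

(836, 480, 964)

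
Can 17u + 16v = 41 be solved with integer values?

Step 1: Compute gcd(17, 16).
gcd(17, 16) = 1

Step 2: Check divisibility.
Does 1 divide 41? 41 = 1 x 41, so yes.

By the theorem on linear Diophantine equations, 17u + 16v = 41 has integer solutions if and only if gcd(17, 16) divides 41. Since 1 | 41, solutions exist.

Yes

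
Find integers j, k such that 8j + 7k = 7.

Step 1: Check solvability.
gcd(8, 7) = 1
Since 1 divides 7, solutions exist.

Step 2: Apply extended Euclidean algorithm to find gcd.
We find integers such that 8*x0 + 7*y0 = 1

Step 3: Scale the particular solution.
Multiply by 7/1 = 7:
j = 7, k = -7

Step 4: Verify.
8*(7) + 7*(-7) = 7 = 7 ✓

j = 7, k = -7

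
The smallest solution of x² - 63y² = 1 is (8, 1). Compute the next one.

Solutions to x² - Dy² = 1 are generated by powers of (x₀ + y₀√D).
The next solution satisfies x₁ + y₁√63 = (x₀ + y₀√63)², giving:
x₁ = x₀² + 63y₀² = 8² + 63·1² = 64 + 63 = 127
y₁ = 2x₀y₀ = 2·8·1 = 16

Verify: 127² - 63·16² = 16129 - 16128 = 1 ✓

x = 127, y = 16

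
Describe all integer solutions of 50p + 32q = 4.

Step 1: Compute gcd(50, 32) = 2.
Since 2 divides 4, solutions exist.

Step 2: Find a particular solution using extended Euclidean algorithm.
We get p₀ = -14, q₀ = 22.
Check: 50*-14 + 32*22 = 4 = 4 ✓

Step 3: Write the general solution.
p = -14 + (32/2)t = -14 + 16t
q = 22 - (50/2)t = 22 - 25t
for any integer t.

p = -14 + 16t, q = 22 - 25t for integer t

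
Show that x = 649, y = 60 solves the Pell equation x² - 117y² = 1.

Compute x² = 649² = 421201
Compute 117y² = 117·60² = 117·3600 = 421200
x² - 117y² = 421201 - 421200 = 1
Since this equals 1, (649, 60) is a solution.

Yes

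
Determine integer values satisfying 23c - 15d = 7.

Step 1: Check solvability.
gcd(23, 15) = 1
Since 1 divides 7, solutions exist.

Step 2: Apply extended Euclidean algorithm to find gcd.
We find integers such that 23*x0 + 15*y0 = 1

Step 3: Scale the particular solution.
Multiply by 7/1 = 7:
c = 14, d = 21

Step 4: Verify.
23*(14) - 15*(21) = 7 = 7 ✓

c = 14, d = 21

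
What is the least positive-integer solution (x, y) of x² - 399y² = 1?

We seek the smallest positive integers (x, y) with x² - 399y² = 1, i.e., x² = 399y² + 1.
Try successive y values:
y = 1: x² = 399·1² + 1 = 400, x = 20 ✓

Verify: 20² - 399·1² = 400 - 399 = 1 ✓

x = 20, y = 1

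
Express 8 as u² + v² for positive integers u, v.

We need to find integers u, v > 0 such that u² + v² = 8.
Trying u = 2: v² = 8 - 2² = 8 - 4 = 4
v = 2
Check: 2² + 2² = 4 + 4 = 8 ✓

8 = 2² + 2²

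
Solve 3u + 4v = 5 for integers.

Step 1: Check solvability.
gcd(3, 4) = 1
Since 1 divides 5, solutions exist.

Step 2: Apply extended Euclidean algorithm to find gcd.
We find integers such that 3*x0 + 4*y0 = 1

Step 3: Scale the particular solution.
Multiply by 5/1 = 5:
u = -5, v = 5

Step 4: Verify.
3*(-5) + 4*(5) = 5 = 5 ✓

u = -5, v = 5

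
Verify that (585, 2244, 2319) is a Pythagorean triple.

Compute a² + b²:
585² + 2244² = 342225 + 5035536 = 5377761
Compute c²:
2319² = 5377761
Since 5377761 = 5377761, it is a Pythagorean triple.

Yes, it is a Pythagorean triple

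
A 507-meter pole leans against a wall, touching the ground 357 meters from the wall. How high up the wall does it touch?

The ladder, wall, and ground form a right triangle with hypotenuse 507 and one leg 357.
By the Pythagorean theorem: h² = 507² - 357² = 257049 - 127449 = 129600
h = √129600 = 360 meters

360 meters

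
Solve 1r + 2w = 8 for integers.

Step 1: Check solvability.
gcd(1, 2) = 1
Since 1 divides 8, solutions exist.

Step 2: Apply extended Euclidean algorithm to find gcd.
We find integers such that 1*x0 + 2*y0 = 1

Step 3: Scale the particular solution.
Multiply by 8/1 = 8:
r = 8, w = 0

Step 4: Verify.
1*(8) + 2*(0) = 8 = 8 ✓

r = 8, w = 0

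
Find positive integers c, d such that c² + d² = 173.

Search for c with 173 - c² a perfect square.
c = 2: 173 - 2² = 173 - 4 = 169 = 13² ✓
So c = 2, d = 13.

c = 2, d = 13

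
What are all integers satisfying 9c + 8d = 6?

Step 1: Compute gcd(9, 8) = 1.
Since 1 divides 6, solutions exist.

Step 2: Find a particular solution using extended Euclidean algorithm.
We get c₀ = 6, d₀ = -6.
Check: 9*6 + 8*-6 = 6 = 6 ✓

Step 3: Write the general solution.
c = 6 + (8/1)t = 6 + 8t
d = -6 - (9/1)t = -6 - 9t
for any integer t.

c = 6 + 8t, d = -6 - 9t for integer t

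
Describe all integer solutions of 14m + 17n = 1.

Step 1: Compute gcd(14, 17) = 1.
Since 1 divides 1, solutions exist.

Step 2: Find a particular solution using extended Euclidean algorithm.
We get m₀ = -6, n₀ = 5.
Check: 14*-6 + 17*5 = 1 = 1 ✓

Step 3: Write the general solution.
m = -6 + (17/1)t = -6 + 17t
n = 5 - (14/1)t = 5 - 14t
for any integer t.

m = -6 + 17t, n = 5 - 14t for integer t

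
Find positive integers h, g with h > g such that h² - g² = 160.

Factor: h² - g² = (h+g)(h-g) = 160.
We need two factors of 160 with the same parity.
Use h+g = 80 and h-g = 2 (product 80·2 = 160).
Adding: 2h = 82, so h = 41.
Subtracting: 2g = 78, so g = 39.
Check: 41² - 39² = 1681 - 1521 = 160 ✓

h = 41, g = 39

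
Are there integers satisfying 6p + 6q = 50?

Step 1: Compute gcd(6, 6).
gcd(6, 6) = 6

Step 2: Check divisibility.
Does 6 divide 50? 50 = 6 x 8 + 2, so no.

By the theorem on linear Diophantine equations, 6p + 6q = 50 has integer solutions if and only if gcd(6, 6) divides 50. Since 6 does not divide 50, no solutions exist.

No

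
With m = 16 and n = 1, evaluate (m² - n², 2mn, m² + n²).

a = m² - n² = 256 - 1 = 255
b = 2mn = 2·16·1 = 32
c = m² + n² = 256 + 1 = 257
Verify: 255² + 32² = 65025 + 1024 = 66049 = 257² ✓

(255, 32, 257)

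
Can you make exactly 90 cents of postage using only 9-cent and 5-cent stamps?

We need non-negative x, y with 9x + 5y = 90.
gcd(9, 5) = 1 divides 90, so integer solutions exist.
Search for a non-negative one: x = 0 gives 5y = 90 - 0 = 90, so y = 18.
Check: 9·0 + 5·18 = 90 ✓

Yes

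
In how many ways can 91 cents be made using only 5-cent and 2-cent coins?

We need non-negative integers (x, y) with 5x + 2y = 91.
For each x from 0 to 18, check if (91 - 5x) is a non-negative multiple of 2.
Solutions (x, y): (1,43), (3,38), (5,33), (7,28), ...
Count: 9

9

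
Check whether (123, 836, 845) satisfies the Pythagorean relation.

Compute a² + b²:
123² + 836² = 15129 + 698896 = 714025
Compute c²:
845² = 714025
Since 714025 = 714025, it is a Pythagorean triple.

Yes, it is a Pythagorean triple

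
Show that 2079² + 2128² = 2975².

Compute a² + b² = 2079² + 2128² = 4322241 + 4528384 = 8850625
Compute c² = 2975² = 8850625
Since 8850625 = 8850625, confirmed.

Yes, it is a Pythagorean triple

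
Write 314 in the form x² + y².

We need to find integers x, y > 0 such that x² + y² = 314.
Trying x = 5: y² = 314 - 5² = 314 - 25 = 289
y = 17
Check: 5² + 17² = 25 + 289 = 314 ✓

314 = 5² + 17²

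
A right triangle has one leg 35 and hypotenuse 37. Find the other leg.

b² = c² - a² = 1369 - 1225 = 144
b = 12

12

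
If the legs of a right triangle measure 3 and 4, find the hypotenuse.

c² = a² + b² = 3² + 4² = 9 + 16 = 25
c = 5

5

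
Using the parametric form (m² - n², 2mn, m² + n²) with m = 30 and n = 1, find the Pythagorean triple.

a = m² - n² = 900 - 1 = 899
b = 2mn = 2·30·1 = 60
c = m² + n² = 900 + 1 = 901
Verify: 899² + 60² = 808201 + 3600 = 811801 = 901² ✓

(899, 60, 901)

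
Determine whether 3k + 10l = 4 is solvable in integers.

Step 1: Compute gcd(3, 10).
gcd(3, 10) = 1

Step 2: Check divisibility.
Does 1 divide 4? 4 = 1 x 4, so yes.

By the theorem on linear Diophantine equations, 3k + 10l = 4 has integer solutions if and only if gcd(3, 10) divides 4. Since 1 | 4, solutions exist.

Yes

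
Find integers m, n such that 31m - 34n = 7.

Step 1: Check solvability.
gcd(31, 34) = 1
Since 1 divides 7, solutions exist.

Step 2: Apply extended Euclidean algorithm to find gcd.
We find integers such that 31*x0 + 34*y0 = 1

Step 3: Scale the particular solution.
Multiply by 7/1 = 7:
m = 77, n = 70

Step 4: Verify.
31*(77) - 34*(70) = 7 = 7 ✓

m = 77, n = 70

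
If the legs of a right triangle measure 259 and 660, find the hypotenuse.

c² = a² + b² = 259² + 660² = 67081 + 435600 = 502681
c = 709

709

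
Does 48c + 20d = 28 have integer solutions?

Step 1: Compute gcd(48, 20).
gcd(48, 20) = 4

Step 2: Check divisibility.
Does 4 divide 28? 28 = 4 x 7, so yes.

By the theorem on linear Diophantine equations, 48c + 20d = 28 has integer solutions if and only if gcd(48, 20) divides 28. Since 4 | 28, solutions exist.

Yes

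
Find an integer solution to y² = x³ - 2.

Try small integer x values and check whether x³ - 2 is a perfect square.
x = 3: x³ - 2 = 3³ - 2 = 27 - 2 = 25
Is 25 a perfect square? 5² = 25 ✓
So (x, y) = (3, -5) is a solution.

x = 3, y = -5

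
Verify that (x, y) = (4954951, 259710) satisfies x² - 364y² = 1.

Compute x² = 4954951² = 24551539412401
Compute 364y² = 364·259710² = 364·67449284100 = 24551539412400
x² - 364y² = 24551539412401 - 24551539412400 = 1
Since this equals 1, (4954951, 259710) is a solution.

Yes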